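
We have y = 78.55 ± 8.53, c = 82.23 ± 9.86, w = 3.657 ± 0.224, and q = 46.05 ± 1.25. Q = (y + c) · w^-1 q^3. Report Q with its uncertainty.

(4.293 ± 0.559) × 10^6

Let u = y + c = 160.8. δu = √(δy² + δc²) = √(72.8 + 97.2) = 13.0, so δu/u = 0.0811.
Q is then a monomial in u, w, q:
δQ/Q = √((δu/u)² + (-1·δw/w)² + (3·δq/q)²) = √(0.00658 + 0.00375 + 0.00663) = 0.130
Q = 4.293e+06, so δQ = 0.130 × 4.293e+06 = 5.59e+05.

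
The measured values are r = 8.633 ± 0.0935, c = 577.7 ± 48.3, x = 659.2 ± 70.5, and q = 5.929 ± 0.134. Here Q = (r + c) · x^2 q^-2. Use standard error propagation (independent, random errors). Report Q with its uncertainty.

(7.248 ± 1.69) × 10^6

Let u = r + c = 586.3. δu = √(δr² + δc²) = √(0.00874 + 2330) = 48.3, so δu/u = 0.0824.
Q is then a monomial in u, x, q:
δQ/Q = √((δu/u)² + (2·δx/x)² + (-2·δq/q)²) = √(0.00679 + 0.0458 + 0.00204) = 0.234
Q = 7.248e+06, so δQ = 0.234 × 7.248e+06 = 1.69e+06.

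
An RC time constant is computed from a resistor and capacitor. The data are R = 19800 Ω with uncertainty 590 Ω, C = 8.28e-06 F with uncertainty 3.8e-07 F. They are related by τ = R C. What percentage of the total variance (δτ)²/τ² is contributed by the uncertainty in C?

70.3%

(δτ/τ)² = (1·δR/R)² + (1·δC/C)²
  R term: (1×0.0298)² = 0.000888
  C term: (1×0.0459)² = 0.00211
Total = 0.00299. Share from C = 0.00211/0.00299 = 0.703.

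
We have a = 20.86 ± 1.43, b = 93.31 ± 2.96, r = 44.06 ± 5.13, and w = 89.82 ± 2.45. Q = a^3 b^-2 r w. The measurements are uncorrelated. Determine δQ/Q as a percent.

24.6%

Relative error in a monomial: (δQ/Q)² = Σ (nᵢ · δxᵢ/xᵢ)².
  (3·δa/a)² = (3×0.0686)² = 0.0423;  (-2·δb/b)² = (-2×0.0317)² = 0.00403;  (1·δr/r)² = (1×0.116)² = 0.0136;  (1·δw/w)² = (1×0.0273)² = 0.000744
δQ/Q = √(0.0606) = 0.246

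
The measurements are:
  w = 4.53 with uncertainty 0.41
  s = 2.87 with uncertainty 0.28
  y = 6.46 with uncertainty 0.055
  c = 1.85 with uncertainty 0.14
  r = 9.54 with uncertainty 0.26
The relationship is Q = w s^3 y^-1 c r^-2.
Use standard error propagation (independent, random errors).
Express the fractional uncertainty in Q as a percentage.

Since Q is a product/quotient, work with relative uncertainties:
  (1·δw/w)² = (1×0.0905)² = 0.00819;  (3·δs/s)² = (3×0.0976)² = 0.0857;  (-1·δy/y)² = (-1×0.00851)² = 7.25e-05;  (1·δc/c)² = (1×0.0757)² = 0.00573;  (-2·δr/r)² = (-2×0.0273)² = 0.00297
δQ/Q = √(0.103) = 0.320

32.0%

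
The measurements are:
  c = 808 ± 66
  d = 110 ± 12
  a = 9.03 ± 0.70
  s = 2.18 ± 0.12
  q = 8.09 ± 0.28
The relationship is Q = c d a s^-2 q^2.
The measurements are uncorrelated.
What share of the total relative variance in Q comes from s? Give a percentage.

(δQ/Q)² = (1·δc/c)² + (1·δd/d)² + (1·δa/a)² + (-2·δs/s)² + (2·δq/q)²
  c term: (1×0.0817)² = 0.00667
  d term: (1×0.109)² = 0.0119
  a term: (1×0.0775)² = 0.00601
  s term: (-2×0.0550)² = 0.0121
  q term: (2×0.0346)² = 0.00479
Total = 0.0415. Share from s = 0.0121/0.0415 = 0.292.

29.2%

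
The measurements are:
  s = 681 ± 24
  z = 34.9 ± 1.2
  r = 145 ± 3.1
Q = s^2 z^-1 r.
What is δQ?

1.57e+05

Q is a product of powers, so relative uncertainties combine in quadrature:
  (2·δs/s)² = (2×0.0352)² = 0.00497;  (-1·δz/z)² = (-1×0.0344)² = 0.00118;  (1·δr/r)² = (1×0.0214)² = 0.000457
δQ/Q = √(0.00661) = 0.0813
Q = 1.93e+06, so δQ = 0.0813 × 1.93e+06 = 1.57e+05.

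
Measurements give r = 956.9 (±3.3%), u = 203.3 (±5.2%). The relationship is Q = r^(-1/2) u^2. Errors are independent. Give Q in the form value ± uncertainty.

Relative error in a monomial: (δQ/Q)² = Σ (nᵢ · δxᵢ/xᵢ)².
  (−½·δr/r)² = (-0.5×0.0330)² = 0.000272;  (2·δu/u)² = (2×0.0520)² = 0.0108
δQ/Q = √(0.0111) = 0.105
Q = 1336, so δQ = 0.105 × 1336 = 141.

1336 ± 141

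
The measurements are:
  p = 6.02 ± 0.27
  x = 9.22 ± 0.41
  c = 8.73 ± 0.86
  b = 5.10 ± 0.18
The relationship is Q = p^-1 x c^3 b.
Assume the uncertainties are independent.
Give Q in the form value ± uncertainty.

5200 ± 1580

Since Q is a product/quotient, work with relative uncertainties:
  (-1·δp/p)² = (-1×0.0449)² = 0.00201;  (1·δx/x)² = (1×0.0445)² = 0.00198;  (3·δc/c)² = (3×0.0985)² = 0.0873;  (1·δb/b)² = (1×0.0353)² = 0.00125
δQ/Q = √(0.0926) = 0.304
Q = 5200, so δQ = 0.304 × 5200 = 1580.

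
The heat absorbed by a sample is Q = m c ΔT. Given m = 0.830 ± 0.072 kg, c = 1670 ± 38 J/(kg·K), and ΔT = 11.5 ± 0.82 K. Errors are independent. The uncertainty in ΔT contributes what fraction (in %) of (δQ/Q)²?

(δQ/Q)² = (1·δm/m)² + (1·δc/c)² + (1·δΔT/ΔT)²
  m term: (1×0.0867)² = 0.00753
  c term: (1×0.0228)² = 0.000518
  ΔT term: (1×0.0713)² = 0.00508
Total = 0.0131. Share from ΔT = 0.00508/0.0131 = 0.387.

38.7%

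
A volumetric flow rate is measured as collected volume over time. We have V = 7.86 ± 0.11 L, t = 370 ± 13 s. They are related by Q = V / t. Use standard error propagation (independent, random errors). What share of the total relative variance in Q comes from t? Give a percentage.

(δQ/Q)² = (1·δV/V)² + (-1·δt/t)²
  V term: (1×0.0140)² = 0.000196
  t term: (-1×0.0351)² = 0.00123
Total = 0.00143. Share from t = 0.00123/0.00143 = 0.863.

86.3%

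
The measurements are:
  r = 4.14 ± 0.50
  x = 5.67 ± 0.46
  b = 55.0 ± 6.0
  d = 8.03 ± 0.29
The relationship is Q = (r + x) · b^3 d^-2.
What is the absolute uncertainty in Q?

Let u = r + x = 9.81. δu = √(δr² + δx²) = √(0.250 + 0.212) = 0.679, so δu/u = 0.0693.
Q is then a monomial in u, b, d:
δQ/Q = √((δu/u)² + (3·δb/b)² + (-2·δd/d)²) = √(0.00480 + 0.107 + 0.00522) = 0.342
Q = 25300, so δQ = 0.342 × 25300 = 8660.

8660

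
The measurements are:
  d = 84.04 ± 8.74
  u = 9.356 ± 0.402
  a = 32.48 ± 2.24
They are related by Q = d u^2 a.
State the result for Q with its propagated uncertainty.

For a monomial Q ∝ d, u^2, a, fractional errors add in quadrature:
  (1·δd/d)² = (1×0.104)² = 0.0108;  (2·δu/u)² = (2×0.0430)² = 0.00738;  (1·δa/a)² = (1×0.0690)² = 0.00476
δQ/Q = √(0.0230) = 0.152
Q = 238900, so δQ = 0.152 × 238900 = 36200.

238900 ± 36200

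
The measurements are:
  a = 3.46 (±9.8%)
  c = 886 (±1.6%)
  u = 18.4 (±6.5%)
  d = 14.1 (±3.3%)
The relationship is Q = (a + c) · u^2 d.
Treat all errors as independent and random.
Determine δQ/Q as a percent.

Let w = a + c = 889. δw = √(δa² + δc²) = √(0.115 + 201) = 14.2, so δw/w = 0.0159.
Q is then a monomial in w, u, d:
δQ/Q = √((δw/w)² + (2·δu/u)² + (1·δd/d)²) = √(0.000254 + 0.0169 + 0.00109) = 0.135

13.5%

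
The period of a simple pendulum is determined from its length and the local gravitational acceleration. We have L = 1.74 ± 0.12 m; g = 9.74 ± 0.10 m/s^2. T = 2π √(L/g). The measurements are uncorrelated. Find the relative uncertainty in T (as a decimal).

0.0349

Products/powers → add relative errors in quadrature, weighted by exponent:
  (½·δL/L)² = (0.5×0.0690)² = 0.00119;  (−½·δg/g)² = (-0.5×0.0103)² = 2.64e-05
δT/T = √(0.00122) = 0.0349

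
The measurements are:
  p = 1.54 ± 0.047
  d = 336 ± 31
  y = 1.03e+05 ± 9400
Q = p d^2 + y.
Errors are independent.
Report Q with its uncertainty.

Let w = p·d^2 = 1.74e+05. δw/w = √((1·δp/p)² + (2·δd/d)²) = √(0.000931 + 0.0340) = 0.187, so δw = 32500.
Q = w + y: δQ = √(δw² + δy²) = √(1.06e+09 + 8.84e+07) = 33800
Q = 2.77e+05.

(2.77 ± 0.338) × 10^5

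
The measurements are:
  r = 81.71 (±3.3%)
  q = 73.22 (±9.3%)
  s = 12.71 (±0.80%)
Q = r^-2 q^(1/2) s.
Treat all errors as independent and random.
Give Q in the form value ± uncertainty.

Since Q is a product/quotient, work with relative uncertainties:
  (-2·δr/r)² = (-2×0.0330)² = 0.00436;  (½·δq/q)² = (0.5×0.0930)² = 0.00216;  (1·δs/s)² = (1×0.00800)² = 6.4e-05
δQ/Q = √(0.00658) = 0.0811
Q = 0.01629, so δQ = 0.0811 × 0.01629 = 0.00132.

0.01629 ± 0.00132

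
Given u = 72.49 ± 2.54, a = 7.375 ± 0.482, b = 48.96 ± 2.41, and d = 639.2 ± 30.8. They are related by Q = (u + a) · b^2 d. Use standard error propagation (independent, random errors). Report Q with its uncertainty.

(1.224 ± 0.140) × 10^8

Let w = u + a = 79.86. δw = √(δu² + δa²) = √(6.45 + 0.232) = 2.59, so δw/w = 0.0324.
Q is then a monomial in w, b, d:
δQ/Q = √((δw/w)² + (2·δb/b)² + (1·δd/d)²) = √(0.00105 + 0.00969 + 0.00232) = 0.114
Q = 1.224e+08, so δQ = 0.114 × 1.224e+08 = 1.4e+07.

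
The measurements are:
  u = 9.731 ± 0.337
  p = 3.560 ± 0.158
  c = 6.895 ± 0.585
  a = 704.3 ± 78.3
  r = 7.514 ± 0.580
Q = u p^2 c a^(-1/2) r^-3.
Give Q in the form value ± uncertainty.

Relative error in a monomial: (δQ/Q)² = Σ (nᵢ · δxᵢ/xᵢ)².
  (1·δu/u)² = (1×0.0346)² = 0.00120;  (2·δp/p)² = (2×0.0444)² = 0.00788;  (1·δc/c)² = (1×0.0848)² = 0.00720;  (−½·δa/a)² = (-0.5×0.111)² = 0.00309;  (-3·δr/r)² = (-3×0.0772)² = 0.0536
δQ/Q = √(0.0730) = 0.270
Q = 0.07553, so δQ = 0.270 × 0.07553 = 0.0204.

0.07553 ± 0.0204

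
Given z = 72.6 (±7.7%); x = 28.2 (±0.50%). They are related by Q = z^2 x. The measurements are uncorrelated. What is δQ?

22900

Products/powers → add relative errors in quadrature, weighted by exponent:
  (2·δz/z)² = (2×0.0770)² = 0.0237;  (1·δx/x)² = (1×0.00500)² = 2.5e-05
δQ/Q = √(0.0237) = 0.154
Q = 1.49e+05, so δQ = 0.154 × 1.49e+05 = 22900.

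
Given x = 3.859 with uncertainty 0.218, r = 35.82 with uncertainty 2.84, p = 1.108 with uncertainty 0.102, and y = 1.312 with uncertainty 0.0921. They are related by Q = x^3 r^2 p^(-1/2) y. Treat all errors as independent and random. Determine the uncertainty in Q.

Q is a product of powers, so relative uncertainties combine in quadrature:
  (3·δx/x)² = (3×0.0565)² = 0.0287;  (2·δr/r)² = (2×0.0793)² = 0.0251;  (−½·δp/p)² = (-0.5×0.0921)² = 0.00212;  (1·δy/y)² = (1×0.0702)² = 0.00493
δQ/Q = √(0.0609) = 0.247
Q = 91910, so δQ = 0.247 × 91910 = 22700.

22700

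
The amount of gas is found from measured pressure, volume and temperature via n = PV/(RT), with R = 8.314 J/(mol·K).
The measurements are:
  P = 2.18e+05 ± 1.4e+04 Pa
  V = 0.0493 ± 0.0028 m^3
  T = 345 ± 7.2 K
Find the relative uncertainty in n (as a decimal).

For a monomial n ∝ P, V, T^-1, fractional errors add in quadrature:
  (1·δP/P)² = (1×0.0642)² = 0.00412;  (1·δV/V)² = (1×0.0568)² = 0.00323;  (-1·δT/T)² = (-1×0.0209)² = 0.000436
δn/n = √(0.00779) = 0.0882

0.0882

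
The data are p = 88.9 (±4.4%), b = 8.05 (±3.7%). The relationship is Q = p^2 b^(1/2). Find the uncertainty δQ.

Each factor contributes (exponent × relative error)² to (δQ/Q)²:
  (2·δp/p)² = (2×0.0440)² = 0.00774;  (½·δb/b)² = (0.5×0.0370)² = 0.000342
δQ/Q = √(0.00809) = 0.0899
Q = 22400, so δQ = 0.0899 × 22400 = 2020.

2020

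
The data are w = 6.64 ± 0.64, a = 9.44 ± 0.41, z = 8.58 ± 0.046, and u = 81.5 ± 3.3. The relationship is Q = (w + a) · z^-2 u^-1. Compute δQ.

0.000169

Let h = w + a = 16.1. δh = √(δw² + δa²) = √(0.410 + 0.168) = 0.760, so δh/h = 0.0473.
Q is then a monomial in h, z, u:
δQ/Q = √((δh/h)² + (-2·δz/z)² + (-1·δu/u)²) = √(0.00223 + 0.000115 + 0.00164) = 0.0632
Q = 0.00268, so δQ = 0.0632 × 0.00268 = 0.000169.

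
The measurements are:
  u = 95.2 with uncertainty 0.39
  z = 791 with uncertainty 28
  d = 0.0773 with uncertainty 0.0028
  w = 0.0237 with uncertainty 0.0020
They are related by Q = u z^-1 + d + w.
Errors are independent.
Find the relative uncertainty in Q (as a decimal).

Let p = u·z^-1 = 0.120. δp/p = √((1·δu/u)² + (-1·δz/z)²) = √(1.68e-05 + 0.00125) = 0.0356, so δp = 0.00429.
Q = p + d + w: δQ = √(δp² + δd² + δw²) = √(1.84e-05 + 7.84e-06 + 4e-06) = 0.00550
Q = 0.221, so δQ/Q = 0.00550/0.221 = 0.0248.

0.0248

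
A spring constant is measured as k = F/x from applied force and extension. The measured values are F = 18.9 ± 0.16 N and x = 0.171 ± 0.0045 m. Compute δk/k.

0.0276

Products/powers → add relative errors in quadrature, weighted by exponent:
  (1·δF/F)² = (1×0.00847)² = 7.17e-05;  (-1·δx/x)² = (-1×0.0263)² = 0.000693
δk/k = √(0.000764) = 0.0276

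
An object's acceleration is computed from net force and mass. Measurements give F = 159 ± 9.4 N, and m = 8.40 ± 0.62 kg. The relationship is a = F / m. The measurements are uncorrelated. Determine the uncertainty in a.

1.79 m/s^2

a is a product of powers, so relative uncertainties combine in quadrature:
  (1·δF/F)² = (1×0.0591)² = 0.00350;  (-1·δm/m)² = (-1×0.0738)² = 0.00545
δa/a = √(0.00894) = 0.0946
a = 18.9 m/s^2, so δa = 0.0946 × 18.9 = 1.79 m/s^2.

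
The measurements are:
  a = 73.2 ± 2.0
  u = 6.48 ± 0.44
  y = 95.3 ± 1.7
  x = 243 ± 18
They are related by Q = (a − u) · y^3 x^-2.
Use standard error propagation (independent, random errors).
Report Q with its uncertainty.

978 ± 157

Let w = a − u = 66.7. δw = √(δa² + δu²) = √(4.00 + 0.194) = 2.05, so δw/w = 0.0307.
Q is then a monomial in w, y, x:
δQ/Q = √((δw/w)² + (3·δy/y)² + (-2·δx/x)²) = √(0.000942 + 0.00286 + 0.0219) = 0.160
Q = 978, so δQ = 0.160 × 978 = 157.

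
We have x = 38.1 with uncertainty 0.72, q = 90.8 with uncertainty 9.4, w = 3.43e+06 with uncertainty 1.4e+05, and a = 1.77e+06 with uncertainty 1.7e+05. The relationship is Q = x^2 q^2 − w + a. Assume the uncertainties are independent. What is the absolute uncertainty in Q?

2.53e+06

Let p = x^2·q^2 = 1.2e+07. δp/p = √((2·δx/x)² + (2·δq/q)²) = √(0.00143 + 0.0429) = 0.210, so δp = 2.52e+06.
Q = p − w + a: δQ = √(δp² + δw² + δa²) = √(6.34e+12 + 1.96e+10 + 2.89e+10) = 2.53e+06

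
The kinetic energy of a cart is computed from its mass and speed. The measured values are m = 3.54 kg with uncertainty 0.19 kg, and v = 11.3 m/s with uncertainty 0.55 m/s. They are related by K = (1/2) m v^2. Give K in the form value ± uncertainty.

226 ± 25.1 J

Since K is a product/quotient, work with relative uncertainties:
  (1·δm/m)² = (1×0.0537)² = 0.00288;  (2·δv/v)² = (2×0.0487)² = 0.00948
δK/K = √(0.0124) = 0.111
K = 226 J, so δK = 0.111 × 226 = 25.1 J.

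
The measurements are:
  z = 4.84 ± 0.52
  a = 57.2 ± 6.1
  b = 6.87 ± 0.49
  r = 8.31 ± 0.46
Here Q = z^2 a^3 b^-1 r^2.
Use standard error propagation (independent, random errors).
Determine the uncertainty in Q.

1.79e+07

Q is a product of powers, so relative uncertainties combine in quadrature:
  (2·δz/z)² = (2×0.107)² = 0.0462;  (3·δa/a)² = (3×0.107)² = 0.102;  (-1·δb/b)² = (-1×0.0713)² = 0.00509;  (2·δr/r)² = (2×0.0554)² = 0.0123
δQ/Q = √(0.166) = 0.407
Q = 4.41e+07, so δQ = 0.407 × 4.41e+07 = 1.79e+07.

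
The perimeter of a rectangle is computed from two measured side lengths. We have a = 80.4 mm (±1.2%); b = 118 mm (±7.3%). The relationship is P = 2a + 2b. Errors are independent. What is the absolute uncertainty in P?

Each term contributes (cᵢ δxᵢ)² to (δP)²:
  (2·δa)² = 3.72;  (2·δb)² = 297
δP = √(301) = 17.3 mm

17.3 mm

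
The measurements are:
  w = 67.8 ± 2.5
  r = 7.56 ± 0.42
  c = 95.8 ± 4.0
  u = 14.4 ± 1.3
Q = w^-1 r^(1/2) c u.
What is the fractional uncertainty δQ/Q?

Q is a product of powers, so relative uncertainties combine in quadrature:
  (-1·δw/w)² = (-1×0.0369)² = 0.00136;  (½·δr/r)² = (0.5×0.0556)² = 0.000772;  (1·δc/c)² = (1×0.0418)² = 0.00174;  (1·δu/u)² = (1×0.0903)² = 0.00815
δQ/Q = √(0.0120) = 0.110

0.110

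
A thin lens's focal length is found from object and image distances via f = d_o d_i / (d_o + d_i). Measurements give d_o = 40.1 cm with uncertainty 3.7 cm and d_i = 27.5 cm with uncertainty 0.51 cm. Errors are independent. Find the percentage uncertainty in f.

∂f/∂d_o = (d_i/(d_o+d_i))² = 0.165;  ∂f/∂d_i = (d_o/(d_o+d_i))² = 0.352
δf = √((∂f/∂d_o · δd_o)² + (∂f/∂d_i · δd_i)²) = √(0.375 + 0.0322) = 0.638 cm
f = 16.3 cm, so δf/f = 0.638/16.3 = 0.0391.

3.91%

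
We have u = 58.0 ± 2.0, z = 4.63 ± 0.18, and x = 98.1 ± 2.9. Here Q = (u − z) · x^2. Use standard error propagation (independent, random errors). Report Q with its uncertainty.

Let w = u − z = 53.4. δw = √(δu² + δz²) = √(4.00 + 0.0324) = 2.01, so δw/w = 0.0376.
Q is then a monomial in w, x:
δQ/Q = √((δw/w)² + (2·δx/x)²) = √(0.00142 + 0.00350) = 0.0701
Q = 5.14e+05, so δQ = 0.0701 × 5.14e+05 = 36000.

(5.14 ± 0.360) × 10^5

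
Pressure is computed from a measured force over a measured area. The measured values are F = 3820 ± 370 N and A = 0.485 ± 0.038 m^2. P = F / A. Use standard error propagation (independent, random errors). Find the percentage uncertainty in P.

12.5%

Products/powers → add relative errors in quadrature, weighted by exponent:
  (1·δF/F)² = (1×0.0969)² = 0.00938;  (-1·δA/A)² = (-1×0.0784)² = 0.00614
δP/P = √(0.0155) = 0.125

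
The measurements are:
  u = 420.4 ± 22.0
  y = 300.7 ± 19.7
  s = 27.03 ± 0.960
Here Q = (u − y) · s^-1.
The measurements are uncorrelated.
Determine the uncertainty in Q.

1.10

Let w = u − y = 119.7. δw = √(δu² + δy²) = √(484 + 388) = 29.5, so δw/w = 0.247.
Q is then a monomial in w, s:
δQ/Q = √((δw/w)² + (-1·δs/s)²) = √(0.0609 + 0.00126) = 0.249
Q = 4.428, so δQ = 0.249 × 4.428 = 1.10.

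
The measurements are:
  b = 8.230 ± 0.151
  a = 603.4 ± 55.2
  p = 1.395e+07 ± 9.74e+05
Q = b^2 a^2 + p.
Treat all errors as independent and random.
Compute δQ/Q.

Let w = b^2·a^2 = 2.466e+07. δw/w = √((2·δb/b)² + (2·δa/a)²) = √(0.00135 + 0.0335) = 0.187, so δw = 4.6e+06.
Q = w + p: δQ = √(δw² + δp²) = √(2.12e+13 + 9.49e+11) = 4.7e+06
Q = 3.861e+07, so δQ/Q = 4.7e+06/3.861e+07 = 0.122.

0.122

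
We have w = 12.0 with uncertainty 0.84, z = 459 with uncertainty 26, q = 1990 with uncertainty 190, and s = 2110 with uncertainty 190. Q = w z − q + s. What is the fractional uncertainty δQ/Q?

Let p = w·z = 5510. δp/p = √((1·δw/w)² + (1·δz/z)²) = √(0.00490 + 0.00321) = 0.0900, so δp = 496.
Q = p − q + s: δQ = √(δp² + δq² + δs²) = √(2.46e+05 + 36100 + 36100) = 564
Q = 5630, so δQ/Q = 564/5630 = 0.100.

0.100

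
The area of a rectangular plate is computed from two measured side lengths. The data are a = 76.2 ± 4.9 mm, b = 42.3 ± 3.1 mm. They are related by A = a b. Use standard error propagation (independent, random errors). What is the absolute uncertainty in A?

314 mm^2

Since A is a product/quotient, work with relative uncertainties:
  (1·δa/a)² = (1×0.0643)² = 0.00414;  (1·δb/b)² = (1×0.0733)² = 0.00537
δA/A = √(0.00951) = 0.0975
A = 3220 mm^2, so δA = 0.0975 × 3220 = 314 mm^2.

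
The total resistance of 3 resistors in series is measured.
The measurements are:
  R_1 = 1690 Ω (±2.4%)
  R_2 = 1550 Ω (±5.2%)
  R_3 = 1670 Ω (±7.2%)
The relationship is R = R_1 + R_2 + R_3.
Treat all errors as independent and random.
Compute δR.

150 Ω

Each term contributes (cᵢ δxᵢ)² to (δR)²:
  (δR_1)² = 1650;  (δR_2)² = 6500;  (δR_3)² = 14500
δR = √(22600) = 150 Ω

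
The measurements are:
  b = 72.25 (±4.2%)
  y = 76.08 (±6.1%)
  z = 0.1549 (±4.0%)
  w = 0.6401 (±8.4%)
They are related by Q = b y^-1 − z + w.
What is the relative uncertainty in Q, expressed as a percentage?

Let p = b·y^-1 = 0.9497. δp/p = √((1·δb/b)² + (-1·δy/y)²) = √(0.00176 + 0.00372) = 0.0741, so δp = 0.0703.
Q = p − z + w: δQ = √(δp² + δz² + δw²) = √(0.00495 + 3.84e-05 + 0.00289) = 0.0887
Q = 1.435, so δQ/Q = 0.0887/1.435 = 0.0619.

6.19%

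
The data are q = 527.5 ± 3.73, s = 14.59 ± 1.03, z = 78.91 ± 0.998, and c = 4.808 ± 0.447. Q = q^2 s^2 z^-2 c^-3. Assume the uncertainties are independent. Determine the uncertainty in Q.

Products/powers → add relative errors in quadrature, weighted by exponent:
  (2·δq/q)² = (2×0.00707)² = 0.000200;  (2·δs/s)² = (2×0.0706)² = 0.0199;  (-2·δz/z)² = (-2×0.0126)² = 0.000640;  (-3·δc/c)² = (-3×0.0930)² = 0.0778
δQ/Q = √(0.0986) = 0.314
Q = 85.59, so δQ = 0.314 × 85.59 = 26.9.

26.9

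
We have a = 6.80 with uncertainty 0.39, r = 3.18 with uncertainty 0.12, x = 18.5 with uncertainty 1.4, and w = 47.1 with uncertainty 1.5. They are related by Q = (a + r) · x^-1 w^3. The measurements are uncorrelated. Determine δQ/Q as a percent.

Let u = a + r = 9.98. δu = √(δa² + δr²) = √(0.152 + 0.0144) = 0.408, so δu/u = 0.0409.
Q is then a monomial in u, x, w:
δQ/Q = √((δu/u)² + (-1·δx/x)² + (3·δw/w)²) = √(0.00167 + 0.00573 + 0.00913) = 0.129

12.9%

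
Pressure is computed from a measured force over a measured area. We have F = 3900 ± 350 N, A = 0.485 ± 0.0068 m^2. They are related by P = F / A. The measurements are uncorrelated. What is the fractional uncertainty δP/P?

Since P is a product/quotient, work with relative uncertainties:
  (1·δF/F)² = (1×0.0897)² = 0.00805;  (-1·δA/A)² = (-1×0.0140)² = 0.000197
δP/P = √(0.00825) = 0.0908

0.0908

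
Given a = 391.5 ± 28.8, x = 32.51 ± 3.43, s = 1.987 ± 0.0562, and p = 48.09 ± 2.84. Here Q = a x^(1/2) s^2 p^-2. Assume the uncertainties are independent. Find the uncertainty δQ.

Products/powers → add relative errors in quadrature, weighted by exponent:
  (1·δa/a)² = (1×0.0736)² = 0.00541;  (½·δx/x)² = (0.5×0.106)² = 0.00278;  (2·δs/s)² = (2×0.0283)² = 0.00320;  (-2·δp/p)² = (-2×0.0591)² = 0.0140
δQ/Q = √(0.0253) = 0.159
Q = 3.811, so δQ = 0.159 × 3.811 = 0.607.

0.607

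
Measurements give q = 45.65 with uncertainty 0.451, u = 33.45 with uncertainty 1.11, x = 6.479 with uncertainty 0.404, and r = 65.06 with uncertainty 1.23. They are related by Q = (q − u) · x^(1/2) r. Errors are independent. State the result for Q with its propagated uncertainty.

2020 ± 212

Let w = q − u = 12.20. δw = √(δq² + δu²) = √(0.203 + 1.23) = 1.20, so δw/w = 0.0982.
Q is then a monomial in w, x, r:
δQ/Q = √((δw/w)² + (½·δx/x)² + (1·δr/r)²) = √(0.00964 + 0.000972 + 0.000357) = 0.105
Q = 2020, so δQ = 0.105 × 2020 = 212.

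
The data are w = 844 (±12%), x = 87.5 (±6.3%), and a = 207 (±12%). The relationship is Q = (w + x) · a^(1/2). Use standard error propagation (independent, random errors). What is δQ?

Let u = w + x = 932. δu = √(δw² + δx²) = √(10300 + 30.4) = 101, so δu/u = 0.109.
Q is then a monomial in u, a:
δQ/Q = √((δu/u)² + (½·δa/a)²) = √(0.0119 + 0.00360) = 0.124
Q = 13400, so δQ = 0.124 × 13400 = 1670.

1670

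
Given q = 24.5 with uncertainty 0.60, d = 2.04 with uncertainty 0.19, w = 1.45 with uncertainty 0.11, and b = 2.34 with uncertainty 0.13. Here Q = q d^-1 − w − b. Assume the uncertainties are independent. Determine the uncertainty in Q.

1.17

Let p = q·d^-1 = 12.0. δp/p = √((1·δq/q)² + (-1·δd/d)²) = √(0.000600 + 0.00867) = 0.0963, so δp = 1.16.
Q = p − w − b: δQ = √(δp² + δw² + δb²) = √(1.34 + 0.0121 + 0.0169) = 1.17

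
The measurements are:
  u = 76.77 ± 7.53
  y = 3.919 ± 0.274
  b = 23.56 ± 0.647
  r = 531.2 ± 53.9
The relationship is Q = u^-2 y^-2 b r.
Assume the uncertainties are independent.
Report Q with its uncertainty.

0.1383 ± 0.0363

Relative error in a monomial: (δQ/Q)² = Σ (nᵢ · δxᵢ/xᵢ)².
  (-2·δu/u)² = (-2×0.0981)² = 0.0385;  (-2·δy/y)² = (-2×0.0699)² = 0.0196;  (1·δb/b)² = (1×0.0275)² = 0.000754;  (1·δr/r)² = (1×0.101)² = 0.0103
δQ/Q = √(0.0691) = 0.263
Q = 0.1383, so δQ = 0.263 × 0.1383 = 0.0363.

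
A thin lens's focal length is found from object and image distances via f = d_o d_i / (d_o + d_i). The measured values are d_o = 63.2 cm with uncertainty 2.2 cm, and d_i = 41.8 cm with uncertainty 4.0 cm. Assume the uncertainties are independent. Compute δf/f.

∂f/∂d_o = (d_i/(d_o+d_i))² = 0.158;  ∂f/∂d_i = (d_o/(d_o+d_i))² = 0.362
δf = √((∂f/∂d_o · δd_o)² + (∂f/∂d_i · δd_i)²) = √(0.122 + 2.10) = 1.49 cm
f = 25.2 cm, so δf/f = 1.49/25.2 = 0.0592.

0.0592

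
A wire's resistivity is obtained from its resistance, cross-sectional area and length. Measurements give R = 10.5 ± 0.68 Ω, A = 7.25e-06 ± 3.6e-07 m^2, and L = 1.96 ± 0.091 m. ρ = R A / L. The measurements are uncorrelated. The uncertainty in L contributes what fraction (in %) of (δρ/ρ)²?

(δρ/ρ)² = (1·δR/R)² + (1·δA/A)² + (-1·δL/L)²
  R term: (1×0.0648)² = 0.00419
  A term: (1×0.0497)² = 0.00247
  L term: (-1×0.0464)² = 0.00216
Total = 0.00882. Share from L = 0.00216/0.00882 = 0.245.

24.5%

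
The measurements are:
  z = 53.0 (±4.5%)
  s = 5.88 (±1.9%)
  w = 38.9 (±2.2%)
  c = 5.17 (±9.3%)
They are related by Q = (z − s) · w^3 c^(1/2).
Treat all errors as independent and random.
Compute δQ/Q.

Let u = z − s = 47.1. δu = √(δz² + δs²) = √(5.69 + 0.0125) = 2.39, so δu/u = 0.0507.
Q is then a monomial in u, w, c:
δQ/Q = √((δu/u)² + (3·δw/w)² + (½·δc/c)²) = √(0.00257 + 0.00436 + 0.00216) = 0.0953

0.0953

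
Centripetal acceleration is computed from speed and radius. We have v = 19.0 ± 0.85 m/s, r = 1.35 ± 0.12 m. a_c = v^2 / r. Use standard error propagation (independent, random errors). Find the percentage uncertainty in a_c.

12.6%

For a monomial a_c ∝ v^2, r^-1, fractional errors add in quadrature:
  (2·δv/v)² = (2×0.0447)² = 0.00801;  (-1·δr/r)² = (-1×0.0889)² = 0.00790
δa_c/a_c = √(0.0159) = 0.126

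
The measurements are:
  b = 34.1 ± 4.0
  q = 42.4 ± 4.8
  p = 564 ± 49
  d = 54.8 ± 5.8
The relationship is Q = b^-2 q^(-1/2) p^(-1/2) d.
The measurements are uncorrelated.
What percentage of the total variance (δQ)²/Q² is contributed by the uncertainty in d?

(δQ/Q)² = (-2·δb/b)² + (−½·δq/q)² + (−½·δp/p)² + (1·δd/d)²
  b term: (-2×0.117)² = 0.0550
  q term: (-0.5×0.113)² = 0.00320
  p term: (-0.5×0.0869)² = 0.00189
  d term: (1×0.106)² = 0.0112
Total = 0.0713. Share from d = 0.0112/0.0713 = 0.157.

15.7%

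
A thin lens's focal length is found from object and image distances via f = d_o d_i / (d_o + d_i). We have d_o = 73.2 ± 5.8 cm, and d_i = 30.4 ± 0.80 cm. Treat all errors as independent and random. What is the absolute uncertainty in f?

∂f/∂d_o = (d_i/(d_o+d_i))² = 0.0861;  ∂f/∂d_i = (d_o/(d_o+d_i))² = 0.499
δf = √((∂f/∂d_o · δd_o)² + (∂f/∂d_i · δd_i)²) = √(0.249 + 0.160) = 0.639 cm

0.639 cm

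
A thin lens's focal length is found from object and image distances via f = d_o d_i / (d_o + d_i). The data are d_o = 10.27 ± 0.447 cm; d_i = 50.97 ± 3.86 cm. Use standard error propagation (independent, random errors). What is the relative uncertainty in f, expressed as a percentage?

∂f/∂d_o = (d_i/(d_o+d_i))² = 0.693;  ∂f/∂d_i = (d_o/(d_o+d_i))² = 0.0281
δf = √((∂f/∂d_o · δd_o)² + (∂f/∂d_i · δd_i)²) = √(0.0959 + 0.0118) = 0.328 cm
f = 8.548 cm, so δf/f = 0.328/8.548 = 0.0384.

3.84%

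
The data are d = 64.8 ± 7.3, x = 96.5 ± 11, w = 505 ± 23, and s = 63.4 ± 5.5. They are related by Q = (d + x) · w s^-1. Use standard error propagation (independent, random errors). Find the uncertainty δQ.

Let u = d + x = 161. δu = √(δd² + δx²) = √(53.3 + 121) = 13.2, so δu/u = 0.0818.
Q is then a monomial in u, w, s:
δQ/Q = √((δu/u)² + (1·δw/w)² + (-1·δs/s)²) = √(0.00670 + 0.00207 + 0.00753) = 0.128
Q = 1280, so δQ = 0.128 × 1280 = 164.

164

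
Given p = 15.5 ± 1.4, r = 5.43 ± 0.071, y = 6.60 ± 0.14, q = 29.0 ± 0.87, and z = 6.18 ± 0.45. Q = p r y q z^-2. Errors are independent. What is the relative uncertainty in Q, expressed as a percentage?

Since Q is a product/quotient, work with relative uncertainties:
  (1·δp/p)² = (1×0.0903)² = 0.00816;  (1·δr/r)² = (1×0.0131)² = 0.000171;  (1·δy/y)² = (1×0.0212)² = 0.000450;  (1·δq/q)² = (1×0.0300)² = 0.000900;  (-2·δz/z)² = (-2×0.0728)² = 0.0212
δQ/Q = √(0.0309) = 0.176

17.6%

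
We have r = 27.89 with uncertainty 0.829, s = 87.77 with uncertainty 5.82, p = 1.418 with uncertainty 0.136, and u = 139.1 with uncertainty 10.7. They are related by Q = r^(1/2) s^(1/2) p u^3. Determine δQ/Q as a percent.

Each factor contributes (exponent × relative error)² to (δQ/Q)²:
  (½·δr/r)² = (0.5×0.0297)² = 0.000221;  (½·δs/s)² = (0.5×0.0663)² = 0.00110;  (1·δp/p)² = (1×0.0959)² = 0.00920;  (3·δu/u)² = (3×0.0769)² = 0.0533
δQ/Q = √(0.0638) = 0.253

25.3%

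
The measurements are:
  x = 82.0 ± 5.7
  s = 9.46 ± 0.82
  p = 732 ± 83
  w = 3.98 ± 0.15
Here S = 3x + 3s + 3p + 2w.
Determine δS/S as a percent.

10.1%

Each term contributes (cᵢ δxᵢ)² to (δS)²:
  (3·δx)² = 292;  (3·δs)² = 6.05;  (3·δp)² = 62000;  (2·δw)² = 0.0900
δS = √(62300) = 250
S = 2480, so δS/S = 250/2480 = 0.101.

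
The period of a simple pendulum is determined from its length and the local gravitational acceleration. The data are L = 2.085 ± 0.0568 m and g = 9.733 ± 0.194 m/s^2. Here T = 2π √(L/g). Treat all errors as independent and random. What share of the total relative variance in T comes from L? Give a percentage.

65.1%

(δT/T)² = (½·δL/L)² + (−½·δg/g)²
  L term: (0.5×0.0272)² = 0.000186
  g term: (-0.5×0.0199)² = 9.93e-05
Total = 0.000285. Share from L = 0.000186/0.000285 = 0.651.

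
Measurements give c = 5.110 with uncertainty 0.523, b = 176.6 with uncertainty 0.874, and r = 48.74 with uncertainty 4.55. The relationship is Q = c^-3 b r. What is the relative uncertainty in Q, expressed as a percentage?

For a monomial Q ∝ c^-3, b, r, fractional errors add in quadrature:
  (-3·δc/c)² = (-3×0.102)² = 0.0943;  (1·δb/b)² = (1×0.00495)² = 2.45e-05;  (1·δr/r)² = (1×0.0934)² = 0.00871
δQ/Q = √(0.103) = 0.321

32.1%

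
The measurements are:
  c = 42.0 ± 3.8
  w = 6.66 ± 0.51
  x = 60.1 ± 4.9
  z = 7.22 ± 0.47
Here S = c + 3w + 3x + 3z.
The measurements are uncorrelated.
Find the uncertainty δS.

Absolute uncertainties add in quadrature for a linear combination:
  (δc)² = 14.4;  (3·δw)² = 2.34;  (3·δx)² = 216;  (3·δz)² = 1.99
δS = √(235) = 15.3

15.3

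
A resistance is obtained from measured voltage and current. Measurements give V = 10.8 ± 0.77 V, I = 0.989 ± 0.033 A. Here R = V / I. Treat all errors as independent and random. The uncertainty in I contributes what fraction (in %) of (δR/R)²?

18.0%

(δR/R)² = (1·δV/V)² + (-1·δI/I)²
  V term: (1×0.0713)² = 0.00508
  I term: (-1×0.0334)² = 0.00111
Total = 0.00620. Share from I = 0.00111/0.00620 = 0.180.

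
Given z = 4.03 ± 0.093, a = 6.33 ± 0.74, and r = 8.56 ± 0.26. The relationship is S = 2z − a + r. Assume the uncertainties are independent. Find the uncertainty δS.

0.806

S is a linear combination, so absolute uncertainties add in quadrature:
  (2·δz)² = 0.0346;  (δa)² = 0.548;  (δr)² = 0.0676
δS = √(0.650) = 0.806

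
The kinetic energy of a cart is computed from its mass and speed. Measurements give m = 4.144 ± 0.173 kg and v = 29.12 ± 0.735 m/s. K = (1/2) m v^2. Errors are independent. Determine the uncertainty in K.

Relative error in a monomial: (δK/K)² = Σ (nᵢ · δxᵢ/xᵢ)².
  (1·δm/m)² = (1×0.0417)² = 0.00174;  (2·δv/v)² = (2×0.0252)² = 0.00255
δK/K = √(0.00429) = 0.0655
K = 1757 J, so δK = 0.0655 × 1757 = 115 J.

115 J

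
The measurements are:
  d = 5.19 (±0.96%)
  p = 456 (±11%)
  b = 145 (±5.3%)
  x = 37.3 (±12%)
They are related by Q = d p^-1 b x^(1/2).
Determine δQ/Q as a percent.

13.6%

Since Q is a product/quotient, work with relative uncertainties:
  (1·δd/d)² = (1×0.00960)² = 9.22e-05;  (-1·δp/p)² = (-1×0.110)² = 0.0121;  (1·δb/b)² = (1×0.0530)² = 0.00281;  (½·δx/x)² = (0.5×0.120)² = 0.00360
δQ/Q = √(0.0186) = 0.136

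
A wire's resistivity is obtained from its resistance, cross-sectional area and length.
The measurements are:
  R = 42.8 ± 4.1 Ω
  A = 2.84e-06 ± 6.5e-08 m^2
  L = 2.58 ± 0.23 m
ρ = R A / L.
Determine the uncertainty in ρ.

6.26e-06 Ω·m

ρ is a product of powers, so relative uncertainties combine in quadrature:
  (1·δR/R)² = (1×0.0958)² = 0.00918;  (1·δA/A)² = (1×0.0229)² = 0.000524;  (-1·δL/L)² = (-1×0.0891)² = 0.00795
δρ/ρ = √(0.0176) = 0.133
ρ = 4.71e-05 Ω·m, so δρ = 0.133 × 4.71e-05 = 6.26e-06 Ω·m.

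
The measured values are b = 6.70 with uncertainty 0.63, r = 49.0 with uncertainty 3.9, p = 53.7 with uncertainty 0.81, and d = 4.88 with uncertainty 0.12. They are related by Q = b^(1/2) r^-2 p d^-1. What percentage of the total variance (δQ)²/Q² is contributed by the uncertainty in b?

7.79%

(δQ/Q)² = (½·δb/b)² + (-2·δr/r)² + (1·δp/p)² + (-1·δd/d)²
  b term: (0.5×0.0940)² = 0.00221
  r term: (-2×0.0796)² = 0.0253
  p term: (1×0.0151)² = 0.000228
  d term: (-1×0.0246)² = 0.000605
Total = 0.0284. Share from b = 0.00221/0.0284 = 0.0779.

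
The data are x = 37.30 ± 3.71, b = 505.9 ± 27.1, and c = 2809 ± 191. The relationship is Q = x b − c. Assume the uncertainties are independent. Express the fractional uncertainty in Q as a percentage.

Let p = x·b = 18870. δp/p = √((1·δx/x)² + (1·δb/b)²) = √(0.00989 + 0.00287) = 0.113, so δp = 2130.
Q = p − c: δQ = √(δp² + δc²) = √(4.54e+06 + 36500) = 2140
Q = 16060, so δQ/Q = 2140/16060 = 0.133.

13.3%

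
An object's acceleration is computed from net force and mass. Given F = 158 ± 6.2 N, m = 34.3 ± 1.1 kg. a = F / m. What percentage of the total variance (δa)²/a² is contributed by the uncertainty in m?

40.0%

(δa/a)² = (1·δF/F)² + (-1·δm/m)²
  F term: (1×0.0392)² = 0.00154
  m term: (-1×0.0321)² = 0.00103
Total = 0.00257. Share from m = 0.00103/0.00257 = 0.400.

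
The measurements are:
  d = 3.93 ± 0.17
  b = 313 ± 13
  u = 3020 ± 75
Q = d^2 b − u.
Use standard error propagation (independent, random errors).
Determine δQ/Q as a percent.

Let p = d^2·b = 4830. δp/p = √((2·δd/d)² + (1·δb/b)²) = √(0.00748 + 0.00173) = 0.0960, so δp = 464.
Q = p − u: δQ = √(δp² + δu²) = √(2.15e+05 + 5620) = 470
Q = 1810, so δQ/Q = 470/1810 = 0.259.

25.9%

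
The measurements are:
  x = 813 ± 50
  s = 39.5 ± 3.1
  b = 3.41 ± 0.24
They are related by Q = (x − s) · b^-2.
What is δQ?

10.3

Let u = x − s = 774. δu = √(δx² + δs²) = √(2500 + 9.61) = 50.1, so δu/u = 0.0648.
Q is then a monomial in u, b:
δQ/Q = √((δu/u)² + (-2·δb/b)²) = √(0.00419 + 0.0198) = 0.155
Q = 66.5, so δQ = 0.155 × 66.5 = 10.3.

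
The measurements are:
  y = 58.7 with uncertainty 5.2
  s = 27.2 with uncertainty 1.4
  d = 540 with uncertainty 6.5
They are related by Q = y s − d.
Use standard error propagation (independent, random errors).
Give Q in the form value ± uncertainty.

Let p = y·s = 1600. δp/p = √((1·δy/y)² + (1·δs/s)²) = √(0.00785 + 0.00265) = 0.102, so δp = 164.
Q = p − d: δQ = √(δp² + δd²) = √(26800 + 42.2) = 164
Q = 1060.

1060 ± 164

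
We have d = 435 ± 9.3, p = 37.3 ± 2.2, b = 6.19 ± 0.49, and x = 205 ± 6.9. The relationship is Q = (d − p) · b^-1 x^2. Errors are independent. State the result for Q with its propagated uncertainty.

(2.70 ± 0.288) × 10^6

Let u = d − p = 398. δu = √(δd² + δp²) = √(86.5 + 4.84) = 9.56, so δu/u = 0.0240.
Q is then a monomial in u, b, x:
δQ/Q = √((δu/u)² + (-1·δb/b)² + (2·δx/x)²) = √(0.000577 + 0.00627 + 0.00453) = 0.107
Q = 2.7e+06, so δQ = 0.107 × 2.7e+06 = 2.88e+05.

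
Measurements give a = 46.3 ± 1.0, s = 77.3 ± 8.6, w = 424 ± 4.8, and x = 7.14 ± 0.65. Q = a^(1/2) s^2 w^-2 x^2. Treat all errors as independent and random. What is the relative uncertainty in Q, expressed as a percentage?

28.9%

Products/powers → add relative errors in quadrature, weighted by exponent:
  (½·δa/a)² = (0.5×0.0216)² = 0.000117;  (2·δs/s)² = (2×0.111)² = 0.0495;  (-2·δw/w)² = (-2×0.0113)² = 0.000513;  (2·δx/x)² = (2×0.0910)² = 0.0332
δQ/Q = √(0.0833) = 0.289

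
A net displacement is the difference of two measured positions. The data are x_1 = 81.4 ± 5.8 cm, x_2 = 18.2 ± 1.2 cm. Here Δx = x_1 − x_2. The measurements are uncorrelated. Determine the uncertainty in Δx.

Absolute uncertainties add in quadrature for a linear combination:
  (δx_1)² = 33.6;  (δx_2)² = 1.44
δΔx = √(35.1) = 5.92 cm

5.92 cm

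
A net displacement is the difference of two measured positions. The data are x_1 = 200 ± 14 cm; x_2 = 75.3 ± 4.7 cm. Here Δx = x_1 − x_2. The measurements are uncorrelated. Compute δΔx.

For a sum/difference, combine absolute errors in quadrature:
  (δx_1)² = 196;  (δx_2)² = 22.1
δΔx = √(218) = 14.8 cm

14.8 cm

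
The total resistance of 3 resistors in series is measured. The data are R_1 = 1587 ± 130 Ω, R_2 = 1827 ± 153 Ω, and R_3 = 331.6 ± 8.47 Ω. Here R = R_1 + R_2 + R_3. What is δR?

For a sum/difference, combine absolute errors in quadrature:
  (δR_1)² = 16900;  (δR_2)² = 23400;  (δR_3)² = 71.7
δR = √(40400) = 201 Ω

201 Ω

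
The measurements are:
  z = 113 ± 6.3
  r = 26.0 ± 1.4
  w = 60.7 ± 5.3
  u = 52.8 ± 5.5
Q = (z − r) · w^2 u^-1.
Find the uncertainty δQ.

Let h = z − r = 87.0. δh = √(δz² + δr²) = √(39.7 + 1.96) = 6.45, so δh/h = 0.0742.
Q is then a monomial in h, w, u:
δQ/Q = √((δh/h)² + (2·δw/w)² + (-1·δu/u)²) = √(0.00550 + 0.0305 + 0.0109) = 0.216
Q = 6070, so δQ = 0.216 × 6070 = 1310.

1310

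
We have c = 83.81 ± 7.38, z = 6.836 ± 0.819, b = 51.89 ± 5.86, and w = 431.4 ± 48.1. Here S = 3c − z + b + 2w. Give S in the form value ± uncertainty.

S is a linear combination, so absolute uncertainties add in quadrature:
  (3·δc)² = 490;  (δz)² = 0.671;  (δb)² = 34.3;  (2·δw)² = 9250
δS = √(9780) = 98.9
S = 1159.

1159 ± 98.9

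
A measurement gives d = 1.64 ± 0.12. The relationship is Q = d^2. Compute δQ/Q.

Q is a product of powers, so relative uncertainties combine in quadrature:
  (2·δd/d)² = (2×0.0732)² = 0.0214
δQ/Q = √(0.0214) = 0.146

0.146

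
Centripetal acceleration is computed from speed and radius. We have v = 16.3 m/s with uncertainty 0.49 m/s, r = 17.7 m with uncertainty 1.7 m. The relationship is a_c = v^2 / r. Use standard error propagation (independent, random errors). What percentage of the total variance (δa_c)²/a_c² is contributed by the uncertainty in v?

(δa_c/a_c)² = (2·δv/v)² + (-1·δr/r)²
  v term: (2×0.0301)² = 0.00361
  r term: (-1×0.0960)² = 0.00922
Total = 0.0128. Share from v = 0.00361/0.0128 = 0.282.

28.2%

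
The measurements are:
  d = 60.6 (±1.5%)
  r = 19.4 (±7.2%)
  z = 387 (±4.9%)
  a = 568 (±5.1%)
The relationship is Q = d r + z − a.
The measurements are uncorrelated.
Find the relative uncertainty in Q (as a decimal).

Let p = d·r = 1180. δp/p = √((1·δd/d)² + (1·δr/r)²) = √(0.000225 + 0.00518) = 0.0735, so δp = 86.5.
Q = p + z − a: δQ = √(δp² + δz² + δa²) = √(7480 + 360 + 839) = 93.1
Q = 995, so δQ/Q = 93.1/995 = 0.0936.

0.0936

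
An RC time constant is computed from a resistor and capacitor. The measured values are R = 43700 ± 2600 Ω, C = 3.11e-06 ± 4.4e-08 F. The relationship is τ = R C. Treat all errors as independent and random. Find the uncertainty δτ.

0.00831 s

For a monomial τ ∝ R, C, fractional errors add in quadrature:
  (1·δR/R)² = (1×0.0595)² = 0.00354;  (1·δC/C)² = (1×0.0141)² = 0.000200
δτ/τ = √(0.00374) = 0.0612
τ = 0.136 s, so δτ = 0.0612 × 0.136 = 0.00831 s.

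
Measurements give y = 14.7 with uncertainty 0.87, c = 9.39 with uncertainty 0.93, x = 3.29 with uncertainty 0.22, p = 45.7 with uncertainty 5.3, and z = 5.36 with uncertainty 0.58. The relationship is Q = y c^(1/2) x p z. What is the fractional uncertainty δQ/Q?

0.189

For a monomial Q ∝ y, c^(1/2), x, p, z, fractional errors add in quadrature:
  (1·δy/y)² = (1×0.0592)² = 0.00350;  (½·δc/c)² = (0.5×0.0990)² = 0.00245;  (1·δx/x)² = (1×0.0669)² = 0.00447;  (1·δp/p)² = (1×0.116)² = 0.0134;  (1·δz/z)² = (1×0.108)² = 0.0117
δQ/Q = √(0.0356) = 0.189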